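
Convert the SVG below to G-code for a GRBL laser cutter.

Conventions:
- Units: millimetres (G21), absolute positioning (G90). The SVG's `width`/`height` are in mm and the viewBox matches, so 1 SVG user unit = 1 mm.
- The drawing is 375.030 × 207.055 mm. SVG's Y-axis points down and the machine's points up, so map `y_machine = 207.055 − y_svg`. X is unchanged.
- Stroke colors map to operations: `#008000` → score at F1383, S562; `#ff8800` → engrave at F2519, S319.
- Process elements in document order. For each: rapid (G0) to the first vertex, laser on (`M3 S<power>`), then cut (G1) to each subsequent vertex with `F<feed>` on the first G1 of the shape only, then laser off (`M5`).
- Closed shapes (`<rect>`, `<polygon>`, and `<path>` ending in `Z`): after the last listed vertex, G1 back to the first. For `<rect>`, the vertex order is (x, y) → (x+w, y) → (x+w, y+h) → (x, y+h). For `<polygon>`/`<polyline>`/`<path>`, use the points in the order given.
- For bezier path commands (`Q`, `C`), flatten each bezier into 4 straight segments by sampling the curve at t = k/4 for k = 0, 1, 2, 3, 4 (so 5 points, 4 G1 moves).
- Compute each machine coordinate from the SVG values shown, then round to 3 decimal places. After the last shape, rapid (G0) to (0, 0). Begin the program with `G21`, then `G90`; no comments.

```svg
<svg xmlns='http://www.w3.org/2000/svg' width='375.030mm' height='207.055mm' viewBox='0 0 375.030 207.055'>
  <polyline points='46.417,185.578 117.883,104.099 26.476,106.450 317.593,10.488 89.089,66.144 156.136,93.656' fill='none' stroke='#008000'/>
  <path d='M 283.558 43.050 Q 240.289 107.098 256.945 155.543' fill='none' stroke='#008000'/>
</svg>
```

G21
G90
G0 X46.417 Y21.477
M3 S562
G1 X117.883 Y102.956 F1383
G1 X26.476 Y100.605
G1 X317.593 Y196.567
G1 X89.089 Y140.911
G1 X156.136 Y113.399
M5
G0 X283.558 Y164.005
M3 S562
G1 X265.669 Y132.956 F1383
G1 X255.270 Y103.858
G1 X252.362 Y76.710
G1 X256.945 Y51.512
M5
G0 X0.000 Y0.000

viewBox `0 0 375.030 207.055` with mm width/height → 1 unit = 1 mm. Flip: y_m = 207.055 − y_svg.

**Shape 1** — `<polyline>` open polyline, stroke `#008000` → score (S562, F1383). Machine vertices: (46.417,21.477) → (117.883,102.956) → (26.476,100.605) → (317.593,196.567) → (89.089,140.911) → (156.136,113.399). Open path.

**Shape 2** — `<path>` quadratic bezier, stroke `#008000` → score (S562, F1383). Control points (SVG): P0=(283.558,43.050), P1=(240.289,107.098), P2=(256.945,155.543); sampled at t=k/4. Machine vertices: (283.558,164.005) → (265.669,132.956) → (255.270,103.858) → (252.362,76.710) → (256.945,51.512). Open path.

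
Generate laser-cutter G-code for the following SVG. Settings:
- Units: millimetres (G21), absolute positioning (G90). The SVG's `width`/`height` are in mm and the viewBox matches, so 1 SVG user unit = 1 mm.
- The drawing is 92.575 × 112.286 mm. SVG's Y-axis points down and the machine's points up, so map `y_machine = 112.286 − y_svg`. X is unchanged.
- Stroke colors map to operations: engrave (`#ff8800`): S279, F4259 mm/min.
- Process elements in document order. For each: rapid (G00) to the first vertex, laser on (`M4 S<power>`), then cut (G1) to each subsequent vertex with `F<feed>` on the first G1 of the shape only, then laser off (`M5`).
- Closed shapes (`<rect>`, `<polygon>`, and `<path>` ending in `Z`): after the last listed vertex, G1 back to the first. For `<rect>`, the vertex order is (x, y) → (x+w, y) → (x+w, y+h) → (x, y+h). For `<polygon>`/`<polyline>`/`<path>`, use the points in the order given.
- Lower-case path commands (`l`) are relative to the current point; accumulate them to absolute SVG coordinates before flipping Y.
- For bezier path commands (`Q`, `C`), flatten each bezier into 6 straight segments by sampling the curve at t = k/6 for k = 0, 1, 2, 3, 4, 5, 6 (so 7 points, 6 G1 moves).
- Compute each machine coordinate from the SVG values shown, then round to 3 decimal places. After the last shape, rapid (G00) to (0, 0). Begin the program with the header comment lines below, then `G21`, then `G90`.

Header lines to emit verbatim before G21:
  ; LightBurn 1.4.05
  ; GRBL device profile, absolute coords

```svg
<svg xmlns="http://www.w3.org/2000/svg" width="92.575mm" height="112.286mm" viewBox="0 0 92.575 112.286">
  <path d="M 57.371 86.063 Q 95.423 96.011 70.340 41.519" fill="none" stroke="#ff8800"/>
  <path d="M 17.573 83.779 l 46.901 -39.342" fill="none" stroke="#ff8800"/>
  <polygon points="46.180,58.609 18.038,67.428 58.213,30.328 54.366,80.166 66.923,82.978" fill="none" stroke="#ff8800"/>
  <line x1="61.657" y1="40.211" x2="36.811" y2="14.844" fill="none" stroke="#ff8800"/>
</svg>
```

1 u = 1 mm; y_m = 112.286 − y.

[1] `<path>` quadratic bezier, #ff8800→engrave S279 F4259: (57.371,26.223) → (68.301,24.697) → (75.724,26.751) → (79.639,32.385) → (80.047,41.599) → (76.947,54.393) → (70.340,70.767)

[2] `<path>` line segment, #ff8800→engrave S279 F4259: (17.573,28.507) → (64.474,67.849)

[3] `<polygon>` closed polygon, #ff8800→engrave S279 F4259: (46.180,53.677) → (18.038,44.858) → (58.213,81.958) → (54.366,32.120) → (66.923,29.308) → (46.180,53.677) (closed)

[4] `<line>` line segment, #ff8800→engrave S279 F4259: (61.657,72.075) → (36.811,97.442)

; LightBurn 1.4.05
; GRBL device profile, absolute coords
G21
G90
G00 X57.371 Y26.223
M4 S279
G1 X68.301 Y24.697 F4259
G1 X75.724 Y26.751
G1 X79.639 Y32.385
G1 X80.047 Y41.599
G1 X76.947 Y54.393
G1 X70.340 Y70.767
M5
G00 X17.573 Y28.507
M4 S279
G1 X64.474 Y67.849 F4259
M5
G00 X46.180 Y53.677
M4 S279
G1 X18.038 Y44.858 F4259
G1 X58.213 Y81.958
G1 X54.366 Y32.120
G1 X66.923 Y29.308
G1 X46.180 Y53.677
M5
G00 X61.657 Y72.075
M4 S279
G1 X36.811 Y97.442 F4259
M5
G00 X0.000 Y0.000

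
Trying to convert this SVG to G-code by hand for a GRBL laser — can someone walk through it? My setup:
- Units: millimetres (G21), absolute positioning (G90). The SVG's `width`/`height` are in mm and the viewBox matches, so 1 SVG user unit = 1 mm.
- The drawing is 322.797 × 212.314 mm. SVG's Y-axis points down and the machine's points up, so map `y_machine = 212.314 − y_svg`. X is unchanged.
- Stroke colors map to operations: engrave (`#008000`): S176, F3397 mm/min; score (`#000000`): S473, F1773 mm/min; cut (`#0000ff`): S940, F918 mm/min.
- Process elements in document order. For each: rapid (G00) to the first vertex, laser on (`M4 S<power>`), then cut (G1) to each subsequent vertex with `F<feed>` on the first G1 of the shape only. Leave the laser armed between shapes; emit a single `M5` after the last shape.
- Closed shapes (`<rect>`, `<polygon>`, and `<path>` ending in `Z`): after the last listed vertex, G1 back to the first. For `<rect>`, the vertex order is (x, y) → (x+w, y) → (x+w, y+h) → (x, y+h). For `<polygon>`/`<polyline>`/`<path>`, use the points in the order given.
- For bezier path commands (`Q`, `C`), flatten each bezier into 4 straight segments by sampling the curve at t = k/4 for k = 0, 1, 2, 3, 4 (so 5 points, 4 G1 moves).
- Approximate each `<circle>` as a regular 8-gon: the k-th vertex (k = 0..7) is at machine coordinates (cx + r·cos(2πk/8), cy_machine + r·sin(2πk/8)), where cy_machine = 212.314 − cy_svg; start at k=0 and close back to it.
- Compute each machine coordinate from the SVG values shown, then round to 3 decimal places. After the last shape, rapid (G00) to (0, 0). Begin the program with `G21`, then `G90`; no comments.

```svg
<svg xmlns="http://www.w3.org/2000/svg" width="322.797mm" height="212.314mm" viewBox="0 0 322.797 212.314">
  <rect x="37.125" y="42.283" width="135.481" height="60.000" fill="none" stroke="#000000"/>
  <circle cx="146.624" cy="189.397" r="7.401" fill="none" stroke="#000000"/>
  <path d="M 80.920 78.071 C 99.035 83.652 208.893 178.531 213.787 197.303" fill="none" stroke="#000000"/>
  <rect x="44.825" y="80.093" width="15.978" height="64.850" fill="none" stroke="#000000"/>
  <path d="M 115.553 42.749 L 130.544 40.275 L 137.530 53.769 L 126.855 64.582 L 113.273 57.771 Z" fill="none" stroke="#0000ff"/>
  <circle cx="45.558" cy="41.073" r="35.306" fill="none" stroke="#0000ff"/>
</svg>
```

G21
G90
G00 X37.125 Y170.031
M4 S473
G1 X172.606 Y170.031 F1773
G1 X172.606 Y110.031
G1 X37.125 Y110.031
G1 X37.125 Y170.031
G00 X154.025 Y22.917
M4 S473
G1 X151.857 Y28.150 F1773
G1 X146.624 Y30.318
G1 X141.391 Y28.150
G1 X139.223 Y22.917
G1 X141.391 Y17.684
G1 X146.624 Y15.516
G1 X151.857 Y17.684
G1 X154.025 Y22.917
G00 X80.920 Y134.243
M4 S473
G1 X108.635 Y115.898 F1773
G1 X152.311 Y79.574
G1 X193.509 Y40.776
G1 X213.787 Y15.011
G00 X44.825 Y132.221
M4 S473
G1 X60.803 Y132.221 F1773
G1 X60.803 Y67.371
G1 X44.825 Y67.371
G1 X44.825 Y132.221
G00 X115.553 Y169.565
M4 S940
G1 X130.544 Y172.039 F918
G1 X137.530 Y158.545
G1 X126.855 Y147.732
G1 X113.273 Y154.543
G1 X115.553 Y169.565
G00 X80.864 Y171.241
M4 S940
G1 X70.523 Y196.206 F918
G1 X45.558 Y206.547
G1 X20.593 Y196.206
G1 X10.252 Y171.241
G1 X20.593 Y146.276
G1 X45.558 Y135.935
G1 X70.523 Y146.276
G1 X80.864 Y171.241
M5
G00 X0.000 Y0.000

viewBox `0 0 322.797 212.314` with mm width/height → 1 unit = 1 mm. Flip: y_m = 212.314 − y_svg.

**Shape 1** — `<rect>` rectangle, stroke `#000000` → score (S473, F1773). Machine vertices: (37.125,170.031) → (172.606,170.031) → (172.606,110.031) → (37.125,110.031) → (37.125,170.031). Closed: final G1 returns to the first vertex.

**Shape 2** — `<circle>` circle, stroke `#000000` → score (S473, F1773). Machine vertices: (154.025,22.917) → (151.857,28.150) → (146.624,30.318) → (141.391,28.150) → (139.223,22.917) → (141.391,17.684) → (146.624,15.516) → (151.857,17.684) → (154.025,22.917). Closed: final G1 returns to the first vertex.

**Shape 3** — `<path>` cubic bezier, stroke `#000000` → score (S473, F1773). Control points (SVG): P0=(80.920,78.071), P1=(99.035,83.652), P2=(208.893,178.531), P3=(213.787,197.303); sampled at t=k/4. Machine vertices: (80.920,134.243) → (108.635,115.898) → (152.311,79.574) → (193.509,40.776) → (213.787,15.011). Open path.

**Shape 4** — `<rect>` rectangle, stroke `#000000` → score (S473, F1773). Machine vertices: (44.825,132.221) → (60.803,132.221) → (60.803,67.371) → (44.825,67.371) → (44.825,132.221). Closed: final G1 returns to the first vertex.

**Shape 5** — `<path>` regular polygon, stroke `#0000ff` → cut (S940, F918). Machine vertices: (115.553,169.565) → (130.544,172.039) → (137.530,158.545) → (126.855,147.732) → (113.273,154.543) → (115.553,169.565). Closed: final G1 returns to the first vertex.

**Shape 6** — `<circle>` circle, stroke `#0000ff` → cut (S940, F918). Machine vertices: (80.864,171.241) → (70.523,196.206) → (45.558,206.547) → (20.593,196.206) → (10.252,171.241) → (20.593,146.276) → (45.558,135.935) → (70.523,146.276) → (80.864,171.241). Closed: final G1 returns to the first vertex.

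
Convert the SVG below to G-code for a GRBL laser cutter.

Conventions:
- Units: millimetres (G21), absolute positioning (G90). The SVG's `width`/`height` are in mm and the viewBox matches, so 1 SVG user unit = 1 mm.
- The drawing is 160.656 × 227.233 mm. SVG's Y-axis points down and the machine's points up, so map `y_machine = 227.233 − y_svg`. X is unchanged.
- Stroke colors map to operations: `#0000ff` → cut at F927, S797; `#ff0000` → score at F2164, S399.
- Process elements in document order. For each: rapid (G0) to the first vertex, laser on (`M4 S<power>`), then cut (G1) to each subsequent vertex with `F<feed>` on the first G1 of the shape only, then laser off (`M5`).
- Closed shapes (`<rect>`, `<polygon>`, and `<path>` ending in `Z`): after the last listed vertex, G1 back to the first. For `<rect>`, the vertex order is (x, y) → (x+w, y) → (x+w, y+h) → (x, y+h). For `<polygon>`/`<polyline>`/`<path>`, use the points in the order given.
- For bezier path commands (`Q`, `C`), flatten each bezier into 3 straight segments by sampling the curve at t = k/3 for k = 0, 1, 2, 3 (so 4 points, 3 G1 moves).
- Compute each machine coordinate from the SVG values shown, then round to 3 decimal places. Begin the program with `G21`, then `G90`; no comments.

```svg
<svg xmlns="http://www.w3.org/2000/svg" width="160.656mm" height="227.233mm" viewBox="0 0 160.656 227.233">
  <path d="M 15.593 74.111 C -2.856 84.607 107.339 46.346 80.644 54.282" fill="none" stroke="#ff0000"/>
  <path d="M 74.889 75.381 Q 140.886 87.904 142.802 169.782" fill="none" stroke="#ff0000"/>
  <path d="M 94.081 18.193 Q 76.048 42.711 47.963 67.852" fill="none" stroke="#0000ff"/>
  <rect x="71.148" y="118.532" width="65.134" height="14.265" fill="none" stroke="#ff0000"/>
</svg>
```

Since the viewBox matches the mm dimensions, user units are millimetres directly. The only transform is the Y-flip y_m = 227.233 − y_svg.

Shape 1 is a cubic bezier drawn with `<path>`. Its stroke #ff0000 means score at S399, F2164. After flipping Y the toolpath is (15.593,153.122) → (30.191,155.362) → (71.544,169.005) → (80.644,172.951).

Shape 2 is a quadratic bezier drawn with `<path>`. Its stroke #ff0000 means score at S399, F2164. After flipping Y the toolpath is (74.889,151.852) → (111.767,135.797) → (134.405,104.330) → (142.802,57.451).

Shape 3 is a quadratic bezier drawn with `<path>`. Its stroke #0000ff means cut at S797, F927. After flipping Y the toolpath is (94.081,209.040) → (80.942,192.625) → (65.569,176.072) → (47.963,159.381).

Shape 4 is a rectangle drawn with `<rect>`. Its stroke #ff0000 means score at S399, F2164. After flipping Y the toolpath is (71.148,108.701) → (136.282,108.701) → (136.282,94.436) → (71.148,94.436) → (71.148,108.701), returning to the start.

G21
G90
G0 X15.593 Y153.122
M4 S399
G1 X30.191 Y155.362 F2164
G1 X71.544 Y169.005
G1 X80.644 Y172.951
M5
G0 X74.889 Y151.852
M4 S399
G1 X111.767 Y135.797 F2164
G1 X134.405 Y104.330
G1 X142.802 Y57.451
M5
G0 X94.081 Y209.040
M4 S797
G1 X80.942 Y192.625 F927
G1 X65.569 Y176.072
G1 X47.963 Y159.381
M5
G0 X71.148 Y108.701
M4 S399
G1 X136.282 Y108.701 F2164
G1 X136.282 Y94.436
G1 X71.148 Y94.436
G1 X71.148 Y108.701
M5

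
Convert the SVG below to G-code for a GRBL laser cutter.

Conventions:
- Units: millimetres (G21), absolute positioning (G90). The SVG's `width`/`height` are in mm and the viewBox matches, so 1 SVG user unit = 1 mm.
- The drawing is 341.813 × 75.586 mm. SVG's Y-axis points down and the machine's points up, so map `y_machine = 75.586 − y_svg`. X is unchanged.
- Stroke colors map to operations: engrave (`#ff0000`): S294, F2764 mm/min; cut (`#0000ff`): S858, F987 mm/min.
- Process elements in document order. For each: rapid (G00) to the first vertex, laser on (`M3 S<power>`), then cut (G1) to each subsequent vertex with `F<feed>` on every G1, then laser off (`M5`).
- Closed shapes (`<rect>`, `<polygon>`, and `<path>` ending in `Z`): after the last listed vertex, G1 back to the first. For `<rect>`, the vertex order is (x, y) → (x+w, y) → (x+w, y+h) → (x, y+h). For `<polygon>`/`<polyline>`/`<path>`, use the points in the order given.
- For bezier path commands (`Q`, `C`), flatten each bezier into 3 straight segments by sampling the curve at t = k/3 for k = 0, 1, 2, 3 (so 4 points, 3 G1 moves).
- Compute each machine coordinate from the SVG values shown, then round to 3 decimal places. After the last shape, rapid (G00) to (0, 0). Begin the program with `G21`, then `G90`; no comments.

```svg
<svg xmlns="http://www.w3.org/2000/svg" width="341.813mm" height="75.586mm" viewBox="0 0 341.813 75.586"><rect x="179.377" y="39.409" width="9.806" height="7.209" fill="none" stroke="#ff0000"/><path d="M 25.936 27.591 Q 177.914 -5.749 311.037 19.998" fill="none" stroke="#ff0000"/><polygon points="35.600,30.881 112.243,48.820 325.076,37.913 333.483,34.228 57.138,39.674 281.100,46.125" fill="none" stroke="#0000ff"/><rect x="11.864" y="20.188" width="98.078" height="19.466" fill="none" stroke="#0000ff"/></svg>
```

1 u = 1 mm; y_m = 75.586 − y.

[1] `<rect>` rectangle, #ff0000→engrave S294 F2764: (179.377,36.177) → (189.183,36.177) → (189.183,28.968) → (179.377,28.968) → (179.377,36.177) (closed)

[2] `<path>` quadratic bezier, #ff0000→engrave S294 F2764: (25.936,47.995) → (125.160,63.656) → (220.193,66.187) → (311.037,55.588)

[3] `<polygon>` closed polygon, #0000ff→cut S858 F987: (35.600,44.705) → (112.243,26.766) → (325.076,37.673) → (333.483,41.358) → (57.138,35.912) → (281.100,29.461) → (35.600,44.705) (closed)

[4] `<rect>` rectangle, #0000ff→cut S858 F987: (11.864,55.398) → (109.942,55.398) → (109.942,35.932) → (11.864,35.932) → (11.864,55.398) (closed)

G21
G90
G00 X179.377 Y36.177
M3 S294
G1 X189.183 Y36.177 F2764
G1 X189.183 Y28.968 F2764
G1 X179.377 Y28.968 F2764
G1 X179.377 Y36.177 F2764
M5
G00 X25.936 Y47.995
M3 S294
G1 X125.160 Y63.656 F2764
G1 X220.193 Y66.187 F2764
G1 X311.037 Y55.588 F2764
M5
G00 X35.600 Y44.705
M3 S858
G1 X112.243 Y26.766 F987
G1 X325.076 Y37.673 F987
G1 X333.483 Y41.358 F987
G1 X57.138 Y35.912 F987
G1 X281.100 Y29.461 F987
G1 X35.600 Y44.705 F987
M5
G00 X11.864 Y55.398
M3 S858
G1 X109.942 Y55.398 F987
G1 X109.942 Y35.932 F987
G1 X11.864 Y35.932 F987
G1 X11.864 Y55.398 F987
M5
G00 X0.000 Y0.000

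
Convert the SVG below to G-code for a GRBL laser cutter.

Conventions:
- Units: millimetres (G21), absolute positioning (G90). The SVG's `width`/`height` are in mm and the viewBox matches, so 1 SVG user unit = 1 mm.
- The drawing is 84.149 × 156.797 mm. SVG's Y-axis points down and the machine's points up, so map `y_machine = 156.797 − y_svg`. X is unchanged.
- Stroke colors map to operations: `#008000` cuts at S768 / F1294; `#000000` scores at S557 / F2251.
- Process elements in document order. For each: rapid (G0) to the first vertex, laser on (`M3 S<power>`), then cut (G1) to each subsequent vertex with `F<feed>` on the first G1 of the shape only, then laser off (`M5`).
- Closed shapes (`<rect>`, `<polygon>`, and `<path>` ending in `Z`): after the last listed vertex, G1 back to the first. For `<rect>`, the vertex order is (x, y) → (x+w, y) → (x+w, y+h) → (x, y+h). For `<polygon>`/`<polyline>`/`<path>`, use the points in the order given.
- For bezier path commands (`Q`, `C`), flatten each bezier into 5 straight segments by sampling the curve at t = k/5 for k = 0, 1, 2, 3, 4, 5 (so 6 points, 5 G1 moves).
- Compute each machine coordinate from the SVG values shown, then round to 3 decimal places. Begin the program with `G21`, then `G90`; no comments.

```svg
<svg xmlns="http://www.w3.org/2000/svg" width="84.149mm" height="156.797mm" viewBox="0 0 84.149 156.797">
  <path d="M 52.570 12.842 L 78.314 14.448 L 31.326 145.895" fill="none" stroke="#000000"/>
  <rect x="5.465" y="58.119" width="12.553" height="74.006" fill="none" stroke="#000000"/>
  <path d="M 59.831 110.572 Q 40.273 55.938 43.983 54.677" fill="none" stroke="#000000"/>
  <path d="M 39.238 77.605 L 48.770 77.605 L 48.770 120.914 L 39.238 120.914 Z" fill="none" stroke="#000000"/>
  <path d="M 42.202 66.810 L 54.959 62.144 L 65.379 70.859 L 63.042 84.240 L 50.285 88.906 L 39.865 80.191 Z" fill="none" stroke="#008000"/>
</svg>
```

viewBox `0 0 84.149 156.797` with mm width/height → 1 unit = 1 mm. Flip: y_m = 156.797 − y_svg.

**Shape 1** — `<path>` open polyline, stroke `#000000` → score (S557, F2251). Machine vertices: (52.570,143.955) → (78.314,142.349) → (31.326,10.902). Open path.

**Shape 2** — `<rect>` rectangle, stroke `#000000` → score (S557, F2251). Machine vertices: (5.465,98.678) → (18.018,98.678) → (18.018,24.672) → (5.465,24.672) → (5.465,98.678). Closed: final G1 returns to the first vertex.

**Shape 3** — `<path>` quadratic bezier, stroke `#000000` → score (S557, F2251). Control points (SVG): P0=(59.831,110.572), P1=(40.273,55.938), P2=(43.983,54.677); sampled at t=k/5. Machine vertices: (59.831,46.225) → (52.939,65.944) → (47.907,81.393) → (44.738,92.572) → (43.430,99.481) → (43.983,102.120). Open path.

**Shape 4** — `<path>` rectangle, stroke `#000000` → score (S557, F2251). Machine vertices: (39.238,79.192) → (48.770,79.192) → (48.770,35.883) → (39.238,35.883) → (39.238,79.192). Closed: final G1 returns to the first vertex.

**Shape 5** — `<path>` regular polygon, stroke `#008000` → cut (S768, F1294). Machine vertices: (42.202,89.987) → (54.959,94.653) → (65.379,85.938) → (63.042,72.557) → (50.285,67.891) → (39.865,76.606) → (42.202,89.987). Closed: final G1 returns to the first vertex.

G21
G90
G0 X52.570 Y143.955
M3 S557
G1 X78.314 Y142.349 F2251
G1 X31.326 Y10.902
M5
G0 X5.465 Y98.678
M3 S557
G1 X18.018 Y98.678 F2251
G1 X18.018 Y24.672
G1 X5.465 Y24.672
G1 X5.465 Y98.678
M5
G0 X59.831 Y46.225
M3 S557
G1 X52.939 Y65.944 F2251
G1 X47.907 Y81.393
G1 X44.738 Y92.572
G1 X43.430 Y99.481
G1 X43.983 Y102.120
M5
G0 X39.238 Y79.192
M3 S557
G1 X48.770 Y79.192 F2251
G1 X48.770 Y35.883
G1 X39.238 Y35.883
G1 X39.238 Y79.192
M5
G0 X42.202 Y89.987
M3 S768
G1 X54.959 Y94.653 F1294
G1 X65.379 Y85.938
G1 X63.042 Y72.557
G1 X50.285 Y67.891
G1 X39.865 Y76.606
G1 X42.202 Y89.987
M5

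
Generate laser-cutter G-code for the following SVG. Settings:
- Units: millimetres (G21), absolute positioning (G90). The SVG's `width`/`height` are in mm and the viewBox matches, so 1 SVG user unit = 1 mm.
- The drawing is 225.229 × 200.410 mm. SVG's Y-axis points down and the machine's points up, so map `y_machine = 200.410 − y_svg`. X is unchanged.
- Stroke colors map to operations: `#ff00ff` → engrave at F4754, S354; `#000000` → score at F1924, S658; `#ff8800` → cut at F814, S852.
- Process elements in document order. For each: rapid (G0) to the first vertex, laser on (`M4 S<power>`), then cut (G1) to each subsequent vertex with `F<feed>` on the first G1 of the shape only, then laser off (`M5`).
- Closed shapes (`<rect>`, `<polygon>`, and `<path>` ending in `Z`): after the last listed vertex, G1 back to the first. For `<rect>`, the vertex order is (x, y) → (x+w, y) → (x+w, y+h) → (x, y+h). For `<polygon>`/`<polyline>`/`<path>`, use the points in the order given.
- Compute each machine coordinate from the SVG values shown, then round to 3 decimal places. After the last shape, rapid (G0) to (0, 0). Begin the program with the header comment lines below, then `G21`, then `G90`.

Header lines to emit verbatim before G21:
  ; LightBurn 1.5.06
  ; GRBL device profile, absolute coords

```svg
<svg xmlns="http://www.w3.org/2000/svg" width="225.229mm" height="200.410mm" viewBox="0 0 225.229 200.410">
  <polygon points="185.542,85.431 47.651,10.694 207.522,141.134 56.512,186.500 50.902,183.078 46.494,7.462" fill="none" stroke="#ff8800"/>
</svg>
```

; LightBurn 1.5.06
; GRBL device profile, absolute coords
G21
G90
G0 X185.542 Y114.979
M4 S852
G1 X47.651 Y189.716 F814
G1 X207.522 Y59.276
G1 X56.512 Y13.910
G1 X50.902 Y17.332
G1 X46.494 Y192.948
G1 X185.542 Y114.979
M5
G0 X0.000 Y0.000

Since the viewBox matches the mm dimensions, user units are millimetres directly. The only transform is the Y-flip y_m = 200.410 − y_svg.

Shape 1 is a closed polygon drawn with `<polygon>`. Its stroke #ff8800 means cut at S852, F814. After flipping Y the toolpath is (185.542,114.979) → (47.651,189.716) → (207.522,59.276) → (56.512,13.910) → (50.902,17.332) → (46.494,192.948) → (185.542,114.979), returning to the start.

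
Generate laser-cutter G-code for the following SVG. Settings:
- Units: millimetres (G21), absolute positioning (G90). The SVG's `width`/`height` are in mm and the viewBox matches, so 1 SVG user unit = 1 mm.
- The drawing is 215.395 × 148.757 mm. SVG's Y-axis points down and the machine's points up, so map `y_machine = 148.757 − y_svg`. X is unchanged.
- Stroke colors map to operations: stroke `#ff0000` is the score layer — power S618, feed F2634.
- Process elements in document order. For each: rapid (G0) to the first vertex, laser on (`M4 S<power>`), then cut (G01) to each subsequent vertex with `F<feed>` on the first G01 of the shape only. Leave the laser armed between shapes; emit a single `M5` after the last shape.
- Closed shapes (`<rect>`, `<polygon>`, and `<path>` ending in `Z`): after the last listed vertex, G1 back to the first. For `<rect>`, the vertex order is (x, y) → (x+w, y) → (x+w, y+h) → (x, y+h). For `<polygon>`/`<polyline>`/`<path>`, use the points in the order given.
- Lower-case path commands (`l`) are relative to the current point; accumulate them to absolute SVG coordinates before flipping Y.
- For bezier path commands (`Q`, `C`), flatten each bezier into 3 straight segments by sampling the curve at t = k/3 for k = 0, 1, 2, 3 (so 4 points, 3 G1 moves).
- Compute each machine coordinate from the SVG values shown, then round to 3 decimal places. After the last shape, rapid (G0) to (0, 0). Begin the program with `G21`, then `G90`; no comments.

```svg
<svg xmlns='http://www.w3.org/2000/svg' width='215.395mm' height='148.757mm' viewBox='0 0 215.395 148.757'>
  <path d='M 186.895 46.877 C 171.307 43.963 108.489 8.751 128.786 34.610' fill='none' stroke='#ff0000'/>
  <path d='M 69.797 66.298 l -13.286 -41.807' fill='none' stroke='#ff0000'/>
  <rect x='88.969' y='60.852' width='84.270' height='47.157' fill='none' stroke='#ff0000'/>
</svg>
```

1 u = 1 mm; y_m = 148.757 − y.

[1] `<path>` cubic bezier, #ff0000→score S618 F2634: (186.895,101.880) → (160.391,112.102) → (131.366,123.107) → (128.786,114.147)

[2] `<path>` line segment, #ff0000→score S618 F2634: (69.797,82.459) → (56.511,124.266)

[3] `<rect>` rectangle, #ff0000→score S618 F2634: (88.969,87.905) → (173.239,87.905) → (173.239,40.748) → (88.969,40.748) → (88.969,87.905) (closed)

G21
G90
G0 X186.895 Y101.880
M4 S618
G01 X160.391 Y112.102 F2634
G01 X131.366 Y123.107
G01 X128.786 Y114.147
G0 X69.797 Y82.459
M4 S618
G01 X56.511 Y124.266 F2634
G0 X88.969 Y87.905
M4 S618
G01 X173.239 Y87.905 F2634
G01 X173.239 Y40.748
G01 X88.969 Y40.748
G01 X88.969 Y87.905
M5
G0 X0.000 Y0.000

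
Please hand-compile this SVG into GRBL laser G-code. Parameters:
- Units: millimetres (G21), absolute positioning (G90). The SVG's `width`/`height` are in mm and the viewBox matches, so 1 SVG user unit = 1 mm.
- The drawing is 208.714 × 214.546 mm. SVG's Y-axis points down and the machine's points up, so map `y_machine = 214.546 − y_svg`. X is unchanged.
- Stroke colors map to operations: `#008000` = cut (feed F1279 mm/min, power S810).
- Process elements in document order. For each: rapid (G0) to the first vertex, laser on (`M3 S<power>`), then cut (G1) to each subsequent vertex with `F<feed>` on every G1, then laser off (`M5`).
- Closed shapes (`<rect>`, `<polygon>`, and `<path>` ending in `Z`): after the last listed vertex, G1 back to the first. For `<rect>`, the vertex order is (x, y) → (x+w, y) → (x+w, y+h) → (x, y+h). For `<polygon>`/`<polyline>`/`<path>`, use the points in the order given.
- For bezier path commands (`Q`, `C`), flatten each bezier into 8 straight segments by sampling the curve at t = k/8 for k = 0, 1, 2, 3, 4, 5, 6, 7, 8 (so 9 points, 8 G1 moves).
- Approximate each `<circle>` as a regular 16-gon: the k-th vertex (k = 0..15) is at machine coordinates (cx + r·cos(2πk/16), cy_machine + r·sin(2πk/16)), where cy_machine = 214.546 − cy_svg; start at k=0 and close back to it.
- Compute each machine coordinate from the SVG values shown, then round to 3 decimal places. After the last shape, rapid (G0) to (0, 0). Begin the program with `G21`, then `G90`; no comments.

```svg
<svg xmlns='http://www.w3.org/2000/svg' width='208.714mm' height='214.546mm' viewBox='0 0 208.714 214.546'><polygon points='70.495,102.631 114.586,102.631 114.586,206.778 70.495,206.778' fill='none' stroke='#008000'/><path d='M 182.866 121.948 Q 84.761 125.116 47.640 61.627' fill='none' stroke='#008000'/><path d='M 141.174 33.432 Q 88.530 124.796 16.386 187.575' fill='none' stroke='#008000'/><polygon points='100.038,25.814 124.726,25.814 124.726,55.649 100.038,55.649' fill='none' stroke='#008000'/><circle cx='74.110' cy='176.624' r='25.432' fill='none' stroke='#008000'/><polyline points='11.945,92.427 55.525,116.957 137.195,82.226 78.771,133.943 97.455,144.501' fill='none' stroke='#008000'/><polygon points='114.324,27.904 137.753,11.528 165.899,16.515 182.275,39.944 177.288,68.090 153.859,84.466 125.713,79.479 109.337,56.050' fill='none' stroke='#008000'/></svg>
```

1 u = 1 mm; y_m = 214.546 − y.

[1] `<polygon>` rectangle, #008000→cut S810 F1279: (70.495,111.915) → (114.586,111.915) → (114.586,7.768) → (70.495,7.768) → (70.495,111.915) (closed)

[2] `<path>` quadratic bezier, #008000→cut S810 F1279: (182.866,92.598) → (159.293,92.848) → (137.625,95.180) → (117.863,99.596) → (100.007,106.094) → (84.057,114.676) → (70.012,125.341) → (57.873,138.088) → (47.640,152.919)

[3] `<path>` quadratic bezier, #008000→cut S810 F1279: (141.174,181.114) → (127.708,158.720) → (113.633,137.219) → (98.949,116.611) → (83.655,96.896) → (67.752,78.075) → (51.239,60.147) → (34.117,43.112) → (16.386,26.971)

[4] `<polygon>` rectangle, #008000→cut S810 F1279: (100.038,188.732) → (124.726,188.732) → (124.726,158.897) → (100.038,158.897) → (100.038,188.732) (closed)

[5] `<circle>` circle, #008000→cut S810 F1279: (99.542,37.922) → (97.606,47.654) → (92.093,55.905) → (83.842,61.418) → (74.110,63.354) → (64.378,61.418) → (56.127,55.905) → (50.614,47.654) → (48.678,37.922) → (50.614,28.190) → (56.127,19.939) → (64.378,14.426) → (74.110,12.490) → (83.842,14.426) → (92.093,19.939) → (97.606,28.190) → (99.542,37.922) (closed)

[6] `<polyline>` open polyline, #008000→cut S810 F1279: (11.945,122.119) → (55.525,97.589) → (137.195,132.320) → (78.771,80.603) → (97.455,70.045)

[7] `<polygon>` regular polygon, #008000→cut S810 F1279: (114.324,186.642) → (137.753,203.018) → (165.899,198.031) → (182.275,174.602) → (177.288,146.456) → (153.859,130.080) → (125.713,135.067) → (109.337,158.496) → (114.324,186.642) (closed)

G21
G90
G0 X70.495 Y111.915
M3 S810
G1 X114.586 Y111.915 F1279
G1 X114.586 Y7.768 F1279
G1 X70.495 Y7.768 F1279
G1 X70.495 Y111.915 F1279
M5
G0 X182.866 Y92.598
M3 S810
G1 X159.293 Y92.848 F1279
G1 X137.625 Y95.180 F1279
G1 X117.863 Y99.596 F1279
G1 X100.007 Y106.094 F1279
G1 X84.057 Y114.676 F1279
G1 X70.012 Y125.341 F1279
G1 X57.873 Y138.088 F1279
G1 X47.640 Y152.919 F1279
M5
G0 X141.174 Y181.114
M3 S810
G1 X127.708 Y158.720 F1279
G1 X113.633 Y137.219 F1279
G1 X98.949 Y116.611 F1279
G1 X83.655 Y96.896 F1279
G1 X67.752 Y78.075 F1279
G1 X51.239 Y60.147 F1279
G1 X34.117 Y43.112 F1279
G1 X16.386 Y26.971 F1279
M5
G0 X100.038 Y188.732
M3 S810
G1 X124.726 Y188.732 F1279
G1 X124.726 Y158.897 F1279
G1 X100.038 Y158.897 F1279
G1 X100.038 Y188.732 F1279
M5
G0 X99.542 Y37.922
M3 S810
G1 X97.606 Y47.654 F1279
G1 X92.093 Y55.905 F1279
G1 X83.842 Y61.418 F1279
G1 X74.110 Y63.354 F1279
G1 X64.378 Y61.418 F1279
G1 X56.127 Y55.905 F1279
G1 X50.614 Y47.654 F1279
G1 X48.678 Y37.922 F1279
G1 X50.614 Y28.190 F1279
G1 X56.127 Y19.939 F1279
G1 X64.378 Y14.426 F1279
G1 X74.110 Y12.490 F1279
G1 X83.842 Y14.426 F1279
G1 X92.093 Y19.939 F1279
G1 X97.606 Y28.190 F1279
G1 X99.542 Y37.922 F1279
M5
G0 X11.945 Y122.119
M3 S810
G1 X55.525 Y97.589 F1279
G1 X137.195 Y132.320 F1279
G1 X78.771 Y80.603 F1279
G1 X97.455 Y70.045 F1279
M5
G0 X114.324 Y186.642
M3 S810
G1 X137.753 Y203.018 F1279
G1 X165.899 Y198.031 F1279
G1 X182.275 Y174.602 F1279
G1 X177.288 Y146.456 F1279
G1 X153.859 Y130.080 F1279
G1 X125.713 Y135.067 F1279
G1 X109.337 Y158.496 F1279
G1 X114.324 Y186.642 F1279
M5
G0 X0.000 Y0.000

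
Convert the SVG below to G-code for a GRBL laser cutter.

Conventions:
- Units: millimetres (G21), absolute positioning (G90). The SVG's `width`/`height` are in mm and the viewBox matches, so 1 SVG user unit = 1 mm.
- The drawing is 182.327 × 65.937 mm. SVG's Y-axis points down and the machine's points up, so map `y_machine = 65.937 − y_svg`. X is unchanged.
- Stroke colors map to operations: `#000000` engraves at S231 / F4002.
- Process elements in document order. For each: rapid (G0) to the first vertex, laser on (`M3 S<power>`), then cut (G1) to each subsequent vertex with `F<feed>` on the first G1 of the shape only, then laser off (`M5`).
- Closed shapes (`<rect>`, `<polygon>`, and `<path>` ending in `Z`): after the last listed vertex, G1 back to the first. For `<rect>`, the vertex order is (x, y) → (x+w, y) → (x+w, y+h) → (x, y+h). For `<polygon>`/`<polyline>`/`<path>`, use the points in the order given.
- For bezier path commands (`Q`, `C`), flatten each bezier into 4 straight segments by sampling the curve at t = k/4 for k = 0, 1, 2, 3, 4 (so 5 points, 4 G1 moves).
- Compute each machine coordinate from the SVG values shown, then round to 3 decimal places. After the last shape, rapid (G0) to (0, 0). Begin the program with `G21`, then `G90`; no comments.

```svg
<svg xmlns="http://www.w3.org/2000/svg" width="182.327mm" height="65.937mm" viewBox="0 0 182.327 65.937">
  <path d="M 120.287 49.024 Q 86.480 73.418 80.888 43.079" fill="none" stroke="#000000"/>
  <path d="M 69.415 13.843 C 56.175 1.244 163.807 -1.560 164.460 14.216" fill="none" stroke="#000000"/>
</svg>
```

1 u = 1 mm; y_m = 65.937 − y.

[1] `<path>` quadratic bezier, #000000→engrave S231 F4002: (120.287,16.913) → (105.147,8.137) → (93.534,6.202) → (85.447,11.109) → (80.888,22.858)

[2] `<path>` cubic bezier, #000000→engrave S231 F4002: (69.415,52.094) → (78.588,59.569) → (111.728,62.548) → (147.472,60.207) → (164.460,51.721)

G21
G90
G0 X120.287 Y16.913
M3 S231
G1 X105.147 Y8.137 F4002
G1 X93.534 Y6.202
G1 X85.447 Y11.109
G1 X80.888 Y22.858
M5
G0 X69.415 Y52.094
M3 S231
G1 X78.588 Y59.569 F4002
G1 X111.728 Y62.548
G1 X147.472 Y60.207
G1 X164.460 Y51.721
M5
G0 X0.000 Y0.000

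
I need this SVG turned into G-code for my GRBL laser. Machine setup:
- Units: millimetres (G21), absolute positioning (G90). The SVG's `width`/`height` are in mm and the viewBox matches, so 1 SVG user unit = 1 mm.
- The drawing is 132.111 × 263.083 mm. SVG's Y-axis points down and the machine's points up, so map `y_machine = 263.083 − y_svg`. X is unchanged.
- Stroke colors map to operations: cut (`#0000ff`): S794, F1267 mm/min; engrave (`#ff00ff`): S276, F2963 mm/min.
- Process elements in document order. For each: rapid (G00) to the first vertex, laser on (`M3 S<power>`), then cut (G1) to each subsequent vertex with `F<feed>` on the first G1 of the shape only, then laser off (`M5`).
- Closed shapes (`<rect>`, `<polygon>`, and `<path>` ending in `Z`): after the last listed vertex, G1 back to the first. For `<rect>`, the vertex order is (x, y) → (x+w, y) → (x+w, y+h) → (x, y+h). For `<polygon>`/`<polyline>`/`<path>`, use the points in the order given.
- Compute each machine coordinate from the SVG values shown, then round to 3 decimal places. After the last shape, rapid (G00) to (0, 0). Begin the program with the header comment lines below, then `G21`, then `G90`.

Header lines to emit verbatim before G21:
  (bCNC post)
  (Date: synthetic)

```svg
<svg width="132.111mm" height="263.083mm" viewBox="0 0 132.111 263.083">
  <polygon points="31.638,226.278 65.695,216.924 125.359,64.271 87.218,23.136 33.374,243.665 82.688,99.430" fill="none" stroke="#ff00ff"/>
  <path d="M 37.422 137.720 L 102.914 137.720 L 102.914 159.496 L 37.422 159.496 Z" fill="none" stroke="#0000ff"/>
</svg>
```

(bCNC post)
(Date: synthetic)
G21
G90
G00 X31.638 Y36.805
M3 S276
G1 X65.695 Y46.159 F2963
G1 X125.359 Y198.812
G1 X87.218 Y239.947
G1 X33.374 Y19.418
G1 X82.688 Y163.653
G1 X31.638 Y36.805
M5
G00 X37.422 Y125.363
M3 S794
G1 X102.914 Y125.363 F1267
G1 X102.914 Y103.587
G1 X37.422 Y103.587
G1 X37.422 Y125.363
M5
G00 X0.000 Y0.000

1 u = 1 mm; y_m = 263.083 − y.

[1] `<polygon>` closed polygon, #ff00ff→engrave S276 F2963: (31.638,36.805) → (65.695,46.159) → (125.359,198.812) → (87.218,239.947) → (33.374,19.418) → (82.688,163.653) → (31.638,36.805) (closed)

[2] `<path>` rectangle, #0000ff→cut S794 F1267: (37.422,125.363) → (102.914,125.363) → (102.914,103.587) → (37.422,103.587) → (37.422,125.363) (closed)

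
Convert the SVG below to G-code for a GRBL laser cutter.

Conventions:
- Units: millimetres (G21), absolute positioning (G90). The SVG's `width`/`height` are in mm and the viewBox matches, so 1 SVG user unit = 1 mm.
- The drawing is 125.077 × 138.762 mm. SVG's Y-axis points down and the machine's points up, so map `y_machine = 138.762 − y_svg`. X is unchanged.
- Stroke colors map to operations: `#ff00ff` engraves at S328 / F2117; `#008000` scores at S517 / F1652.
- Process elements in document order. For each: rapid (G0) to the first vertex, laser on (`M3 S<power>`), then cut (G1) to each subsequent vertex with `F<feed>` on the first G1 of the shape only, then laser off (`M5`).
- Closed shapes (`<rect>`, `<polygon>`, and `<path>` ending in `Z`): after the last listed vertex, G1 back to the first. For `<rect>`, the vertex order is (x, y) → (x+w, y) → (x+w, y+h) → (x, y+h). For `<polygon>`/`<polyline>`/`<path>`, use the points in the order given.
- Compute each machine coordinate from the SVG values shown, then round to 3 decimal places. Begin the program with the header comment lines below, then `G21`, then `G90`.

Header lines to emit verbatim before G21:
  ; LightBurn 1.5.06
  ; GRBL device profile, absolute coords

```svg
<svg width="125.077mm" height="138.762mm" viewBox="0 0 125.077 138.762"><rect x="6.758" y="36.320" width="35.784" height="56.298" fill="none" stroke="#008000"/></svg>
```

; LightBurn 1.5.06
; GRBL device profile, absolute coords
G21
G90
G0 X6.758 Y102.442
M3 S517
G1 X42.542 Y102.442 F1652
G1 X42.542 Y46.144
G1 X6.758 Y46.144
G1 X6.758 Y102.442
M5

Since the viewBox matches the mm dimensions, user units are millimetres directly. The only transform is the Y-flip y_m = 138.762 − y_svg.

Shape 1 is a rectangle drawn with `<rect>`. Its stroke #008000 means score at S517, F1652. After flipping Y the toolpath is (6.758,102.442) → (42.542,102.442) → (42.542,46.144) → (6.758,46.144) → (6.758,102.442), returning to the start.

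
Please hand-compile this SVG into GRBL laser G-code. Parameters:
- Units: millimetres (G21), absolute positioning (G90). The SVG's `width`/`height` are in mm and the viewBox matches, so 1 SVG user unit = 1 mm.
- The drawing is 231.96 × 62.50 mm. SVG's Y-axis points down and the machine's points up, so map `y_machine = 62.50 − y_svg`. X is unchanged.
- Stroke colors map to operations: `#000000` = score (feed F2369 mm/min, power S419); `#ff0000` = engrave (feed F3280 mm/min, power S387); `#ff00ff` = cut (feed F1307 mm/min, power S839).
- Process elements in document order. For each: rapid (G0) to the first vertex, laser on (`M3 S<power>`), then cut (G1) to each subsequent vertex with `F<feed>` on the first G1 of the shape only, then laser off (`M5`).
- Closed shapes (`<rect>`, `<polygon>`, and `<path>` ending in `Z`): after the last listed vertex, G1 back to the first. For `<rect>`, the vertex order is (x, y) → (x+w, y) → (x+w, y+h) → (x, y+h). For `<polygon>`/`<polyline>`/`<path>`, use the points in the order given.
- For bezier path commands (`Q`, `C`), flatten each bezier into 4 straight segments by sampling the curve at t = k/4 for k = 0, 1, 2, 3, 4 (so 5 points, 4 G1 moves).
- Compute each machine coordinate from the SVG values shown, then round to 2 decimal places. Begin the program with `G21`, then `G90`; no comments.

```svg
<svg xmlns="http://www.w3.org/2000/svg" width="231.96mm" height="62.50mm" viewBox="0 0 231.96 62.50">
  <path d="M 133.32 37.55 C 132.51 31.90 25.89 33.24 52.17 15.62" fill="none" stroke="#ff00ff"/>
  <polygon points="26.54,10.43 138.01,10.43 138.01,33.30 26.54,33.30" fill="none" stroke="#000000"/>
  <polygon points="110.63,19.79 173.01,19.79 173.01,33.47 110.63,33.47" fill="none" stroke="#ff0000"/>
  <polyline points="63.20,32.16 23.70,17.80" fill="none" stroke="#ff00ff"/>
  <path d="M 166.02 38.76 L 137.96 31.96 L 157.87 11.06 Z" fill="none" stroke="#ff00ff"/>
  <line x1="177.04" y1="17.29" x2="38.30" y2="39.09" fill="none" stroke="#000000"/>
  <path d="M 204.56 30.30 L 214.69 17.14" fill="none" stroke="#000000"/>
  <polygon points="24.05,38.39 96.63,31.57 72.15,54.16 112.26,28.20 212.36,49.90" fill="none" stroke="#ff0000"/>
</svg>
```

G21
G90
G0 X133.32 Y24.95
M3 S839
G1 X116.60 Y28.28 F1307
G1 X82.59 Y31.43
G1 X53.65 Y36.81
G1 X52.17 Y46.88
M5
G0 X26.54 Y52.07
M3 S419
G1 X138.01 Y52.07 F2369
G1 X138.01 Y29.20
G1 X26.54 Y29.20
G1 X26.54 Y52.07
M5
G0 X110.63 Y42.71
M3 S387
G1 X173.01 Y42.71 F3280
G1 X173.01 Y29.03
G1 X110.63 Y29.03
G1 X110.63 Y42.71
M5
G0 X63.20 Y30.34
M3 S839
G1 X23.70 Y44.70 F1307
M5
G0 X166.02 Y23.74
M3 S839
G1 X137.96 Y30.54 F1307
G1 X157.87 Y51.44
G1 X166.02 Y23.74
M5
G0 X177.04 Y45.21
M3 S419
G1 X38.30 Y23.41 F2369
M5
G0 X204.56 Y32.20
M3 S419
G1 X214.69 Y45.36 F2369
M5
G0 X24.05 Y24.11
M3 S387
G1 X96.63 Y30.93 F3280
G1 X72.15 Y8.34
G1 X112.26 Y34.30
G1 X212.36 Y12.60
G1 X24.05 Y24.11
M5

viewBox `0 0 231.96 62.50` with mm width/height → 1 unit = 1 mm. Flip: y_m = 62.50 − y_svg.

**Shape 1** — `<path>` cubic bezier, stroke `#ff00ff` → cut (S839, F1307). Control points (SVG): P0=(133.32,37.55), P1=(132.51,31.90), P2=(25.89,33.24), P3=(52.17,15.62); sampled at t=k/4. Machine vertices: (133.32,24.95) → (116.60,28.28) → (82.59,31.43) → (53.65,36.81) → (52.17,46.88). Open path.

**Shape 2** — `<polygon>` rectangle, stroke `#000000` → score (S419, F2369). Machine vertices: (26.54,52.07) → (138.01,52.07) → (138.01,29.20) → (26.54,29.20) → (26.54,52.07). Closed: final G1 returns to the first vertex.

**Shape 3** — `<polygon>` rectangle, stroke `#ff0000` → engrave (S387, F3280). Machine vertices: (110.63,42.71) → (173.01,42.71) → (173.01,29.03) → (110.63,29.03) → (110.63,42.71). Closed: final G1 returns to the first vertex.

**Shape 4** — `<polyline>` line segment, stroke `#ff00ff` → cut (S839, F1307). Machine vertices: (63.20,30.34) → (23.70,44.70). Open path.

**Shape 5** — `<path>` regular polygon, stroke `#ff00ff` → cut (S839, F1307). Machine vertices: (166.02,23.74) → (137.96,30.54) → (157.87,51.44) → (166.02,23.74). Closed: final G1 returns to the first vertex.

**Shape 6** — `<line>` line segment, stroke `#000000` → score (S419, F2369). Machine vertices: (177.04,45.21) → (38.30,23.41). Open path.

**Shape 7** — `<path>` line segment, stroke `#000000` → score (S419, F2369). Machine vertices: (204.56,32.20) → (214.69,45.36). Open path.

**Shape 8** — `<polygon>` closed polygon, stroke `#ff0000` → engrave (S387, F3280). Machine vertices: (24.05,24.11) → (96.63,30.93) → (72.15,8.34) → (112.26,34.30) → (212.36,12.60) → (24.05,24.11). Closed: final G1 returns to the first vertex.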